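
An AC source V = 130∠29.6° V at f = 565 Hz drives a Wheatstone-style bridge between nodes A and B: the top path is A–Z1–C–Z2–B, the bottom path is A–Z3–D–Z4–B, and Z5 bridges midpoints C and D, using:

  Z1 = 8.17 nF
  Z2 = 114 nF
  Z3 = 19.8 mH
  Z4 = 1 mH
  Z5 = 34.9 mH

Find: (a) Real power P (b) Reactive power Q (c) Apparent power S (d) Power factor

Step 1 — Angular frequency: ω = 2π·f = 2π·565 = 3550 rad/s.
Step 2 — Component impedances:
  Z1: Z = 1/(jωC) = -j/(ω·C) = 0 - j3.448e+04 Ω
  Z2: Z = 1/(jωC) = -j/(ω·C) = 0 - j2471 Ω
  Z3: Z = jωL = j·3550·0.0198 = 0 + j70.29 Ω
  Z4: Z = jωL = j·3550·0.001 = 0 + j3.55 Ω
  Z5: Z = jωL = j·3550·0.0349 = 0 + j123.9 Ω
Step 3 — Bridge requires nodal analysis (the Z5 bridge couples midpoints C and D, so the two paths cannot be reduced to a simple series/parallel combination). Setting node B to ground and injecting 1 A at node A, the 3-node admittance system at A, C, D solves to V_A = Z_AB = 0 + j73.99 Ω = 73.99∠90.0° Ω.
Step 4 — Source phasor: V = 130∠29.6° V = 113 + j64.21 V.
Step 5 — Current: I = V / Z = 0.8679 - j1.528 A = 1.757∠-60.4° A.
Step 6 — Complex power: S = V·I* = 0 + j228.4 VA.
Step 7 — Real power: P = Re(S) = 0 W.
Step 8 — Reactive power: Q = Im(S) = 228.4 VAR.
Step 9 — Apparent power: |S| = 228.4 VA.
Step 10 — Power factor: PF = P/|S| = 0 (lagging).

(a) P = 0 W  (b) Q = 228.4 VAR  (c) S = 228.4 VA  (d) PF = 0 (lagging)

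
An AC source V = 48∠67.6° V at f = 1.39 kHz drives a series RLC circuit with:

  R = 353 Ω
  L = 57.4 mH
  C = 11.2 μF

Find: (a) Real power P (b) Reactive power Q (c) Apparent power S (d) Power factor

Step 1 — Angular frequency: ω = 2π·f = 2π·1390 = 8734 rad/s.
Step 2 — Component impedances:
  R: Z = R = 353 Ω
  L: Z = jωL = j·8734·0.0574 = 0 + j501.3 Ω
  C: Z = 1/(jωC) = -j/(ω·C) = 0 - j10.22 Ω
Step 3 — Series combination: Z_total = R + L + C = 353 + j491.1 Ω = 604.8∠54.3° Ω.
Step 4 — Source phasor: V = 48∠67.6° V = 18.29 + j44.38 V.
Step 5 — Current: I = V / Z = 0.07723 + j0.01827 A = 0.07937∠13.3° A.
Step 6 — Complex power: S = V·I* = 2.224 + j3.093 VA.
Step 7 — Real power: P = Re(S) = 2.224 W.
Step 8 — Reactive power: Q = Im(S) = 3.093 VAR.
Step 9 — Apparent power: |S| = 3.81 VA.
Step 10 — Power factor: PF = P/|S| = 0.5837 (lagging).

(a) P = 2.224 W  (b) Q = 3.093 VAR  (c) S = 3.81 VA  (d) PF = 0.5837 (lagging)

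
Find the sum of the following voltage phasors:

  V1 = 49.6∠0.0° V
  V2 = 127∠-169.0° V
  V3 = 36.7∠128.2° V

Step 1 — Convert each phasor to rectangular form:
  V1 = 49.6·(cos(0.0°) + j·sin(0.0°)) = 49.6 V
  V2 = 127·(cos(-169.0°) + j·sin(-169.0°)) = -124.7 - j24.23 V
  V3 = 36.7·(cos(128.2°) + j·sin(128.2°)) = -22.7 + j28.84 V
Step 2 — Sum components: V_total = -97.76 + j4.608 V.
Step 3 — Convert to polar: |V_total| = 97.87 V, ∠V_total = 177.3°.

V_total = 97.87∠177.3° V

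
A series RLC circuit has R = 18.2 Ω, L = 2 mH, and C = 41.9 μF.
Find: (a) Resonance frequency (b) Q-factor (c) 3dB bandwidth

Step 1 — Resonance condition Im(Z)=0 gives ω₀ = 1/√(LC).
Step 2 — ω₀ = 1/√(0.002·4.19e-05) = 3454 rad/s.
Step 3 — f₀ = ω₀/(2π) = 549.8 Hz.
Step 4 — Series Q: Q = ω₀L/R = 3454·0.002/18.2 = 0.3796.
Step 5 — 3dB bandwidth: Δω = ω₀/Q = 9100 rad/s; BW = Δω/(2π) = 1448 Hz.

(a) f₀ = 549.8 Hz  (b) Q = 0.3796  (c) BW = 1448 Hz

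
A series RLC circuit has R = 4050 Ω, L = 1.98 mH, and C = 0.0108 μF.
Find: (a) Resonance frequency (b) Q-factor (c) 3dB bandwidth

Step 1 — Resonance: ω₀ = 1/√(LC) = 1/√(0.00198·1.08e-08) = 2.162e+05 rad/s.
Step 2 — f₀ = ω₀/(2π) = 3.442e+04 Hz.
Step 3 — Series Q: Q = ω₀L/R = 2.162e+05·0.00198/4050 = 0.1057.
Step 4 — Bandwidth: Δω = ω₀/Q = 2.045e+06 rad/s; BW = Δω/(2π) = 3.255e+05 Hz.

(a) f₀ = 3.442e+04 Hz  (b) Q = 0.1057  (c) BW = 3.255e+05 Hz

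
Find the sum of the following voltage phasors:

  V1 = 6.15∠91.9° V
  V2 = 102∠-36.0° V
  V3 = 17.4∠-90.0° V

Step 1 — Convert each phasor to rectangular form:
  V1 = 6.15·(cos(91.9°) + j·sin(91.9°)) = -0.2039 + j6.147 V
  V2 = 102·(cos(-36.0°) + j·sin(-36.0°)) = 82.52 - j59.95 V
  V3 = 17.4·(cos(-90.0°) + j·sin(-90.0°)) = 0 - j17.4 V
Step 2 — Sum components: V_total = 82.32 - j71.21 V.
Step 3 — Convert to polar: |V_total| = 108.8 V, ∠V_total = -40.9°.

V_total = 108.8∠-40.9° V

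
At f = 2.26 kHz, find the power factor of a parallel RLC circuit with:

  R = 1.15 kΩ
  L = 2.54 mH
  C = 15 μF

Step 1 — Angular frequency: ω = 2π·f = 2π·2260 = 1.42e+04 rad/s.
Step 2 — Component impedances:
  R: Z = R = 1150 Ω
  L: Z = jωL = j·1.42e+04·0.00254 = 0 + j36.07 Ω
  C: Z = 1/(jωC) = -j/(ω·C) = 0 - j4.695 Ω
Step 3 — Parallel combination: 1/Z_total = 1/R + 1/L + 1/C; Z_total = 0.02533 - j5.397 Ω = 5.397∠-89.7° Ω.
Step 4 — Power factor: PF = cos(φ) = Re(Z)/|Z| = 0.02533/5.397 = 0.004693.
Step 5 — Type: Im(Z) = -5.397 ⇒ leading (phase φ = -89.7°).

PF = 0.004693 (leading, φ = -89.7°)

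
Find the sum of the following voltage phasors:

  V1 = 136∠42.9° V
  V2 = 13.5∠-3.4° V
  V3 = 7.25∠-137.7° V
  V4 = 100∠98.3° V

Step 1 — Convert each phasor to rectangular form:
  V1 = 136·(cos(42.9°) + j·sin(42.9°)) = 99.63 + j92.58 V
  V2 = 13.5·(cos(-3.4°) + j·sin(-3.4°)) = 13.48 - j0.8006 V
  V3 = 7.25·(cos(-137.7°) + j·sin(-137.7°)) = -5.362 - j4.879 V
  V4 = 100·(cos(98.3°) + j·sin(98.3°)) = -14.44 + j98.95 V
Step 2 — Sum components: V_total = 93.3 + j185.9 V.
Step 3 — Convert to polar: |V_total| = 208 V, ∠V_total = 63.3°.

V_total = 208∠63.3° V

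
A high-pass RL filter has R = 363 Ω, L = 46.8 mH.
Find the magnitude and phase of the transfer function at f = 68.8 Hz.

Step 1 — Angular frequency: ω = 2π·68.8 = 432.3 rad/s.
Step 2 — Transfer function: H(jω) = jωL/(R + jωL).
Step 3 — Numerator jωL = j·20.23; denominator R + jωL = 363 + j20.23.
Step 4 — H = 0.003096 + j0.05556.
Step 5 — Magnitude: |H| = 0.05565 (-25.1 dB); phase: φ = 86.8°.

|H| = 0.05565 (-25.1 dB), φ = 86.8°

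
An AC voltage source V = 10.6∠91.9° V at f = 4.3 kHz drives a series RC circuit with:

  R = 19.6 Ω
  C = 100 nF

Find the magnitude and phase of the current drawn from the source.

Step 1 — Angular frequency: ω = 2π·f = 2π·4300 = 2.702e+04 rad/s.
Step 2 — Component impedances:
  R: Z = R = 19.6 Ω
  C: Z = 1/(jωC) = -j/(ω·C) = 0 - j370.1 Ω
Step 3 — Series combination: Z_total = R + C = 19.6 - j370.1 Ω = 370.6∠-87.0° Ω.
Step 4 — Source phasor: V = 10.6∠91.9° V = -0.3514 + j10.59 V.
Step 5 — Ohm's law: I = V / Z_total = (-0.3514 + j10.59) / (19.6 - j370.1) = -0.02859 + j0.0005646 A.
Step 6 — Convert to polar: |I| = 0.0286 A, ∠I = 178.9°.

I = 0.0286∠178.9° A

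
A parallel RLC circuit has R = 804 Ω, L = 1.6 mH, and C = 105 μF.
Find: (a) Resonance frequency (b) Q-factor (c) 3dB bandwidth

Step 1 — Resonance: ω₀ = 1/√(LC) = 1/√(0.0016·0.000105) = 2440 rad/s.
Step 2 — f₀ = ω₀/(2π) = 388.3 Hz.
Step 3 — Parallel Q: Q = R/(ω₀L) = 804/(2440·0.0016) = 206.
Step 4 — Bandwidth: Δω = ω₀/Q = 11.85 rad/s; BW = Δω/(2π) = 1.885 Hz.

(a) f₀ = 388.3 Hz  (b) Q = 206  (c) BW = 1.885 Hz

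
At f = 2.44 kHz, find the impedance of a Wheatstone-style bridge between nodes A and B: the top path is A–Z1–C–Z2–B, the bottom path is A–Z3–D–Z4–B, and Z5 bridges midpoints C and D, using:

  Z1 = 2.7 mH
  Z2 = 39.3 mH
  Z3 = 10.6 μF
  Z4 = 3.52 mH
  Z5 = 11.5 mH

Step 1 — Angular frequency: ω = 2π·f = 2π·2440 = 1.533e+04 rad/s.
Step 2 — Component impedances:
  Z1: Z = jωL = j·1.533e+04·0.0027 = 0 + j41.39 Ω
  Z2: Z = jωL = j·1.533e+04·0.0393 = 0 + j602.5 Ω
  Z3: Z = 1/(jωC) = -j/(ω·C) = 0 - j6.154 Ω
  Z4: Z = jωL = j·1.533e+04·0.00352 = 0 + j53.97 Ω
  Z5: Z = jωL = j·1.533e+04·0.0115 = 0 + j176.3 Ω
Step 3 — Bridge requires nodal analysis (the Z5 bridge couples midpoints C and D, so the two paths cannot be reduced to a simple series/parallel combination). Setting node B to ground and injecting 1 A at node A, the 3-node admittance system at A, C, D solves to V_A = Z_AB = 0 + j44.16 Ω = 44.16∠90.0° Ω.

Z = 0 + j44.16 Ω = 44.16∠90.0° Ω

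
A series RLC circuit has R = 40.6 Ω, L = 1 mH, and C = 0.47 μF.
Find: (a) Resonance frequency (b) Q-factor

Step 1 — Resonance condition Im(Z)=0 gives ω₀ = 1/√(LC).
Step 2 — ω₀ = 1/√(0.001·4.7e-07) = 4.613e+04 rad/s.
Step 3 — f₀ = ω₀/(2π) = 7341 Hz.
Step 4 — Series Q: Q = ω₀L/R = 4.613e+04·0.001/40.6 = 1.136.

(a) f₀ = 7341 Hz  (b) Q = 1.136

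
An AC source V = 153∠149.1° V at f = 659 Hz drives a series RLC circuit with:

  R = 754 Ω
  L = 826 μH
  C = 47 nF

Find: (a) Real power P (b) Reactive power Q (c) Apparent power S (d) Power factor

Step 1 — Angular frequency: ω = 2π·f = 2π·659 = 4141 rad/s.
Step 2 — Component impedances:
  R: Z = R = 754 Ω
  L: Z = jωL = j·4141·0.000826 = 0 + j3.42 Ω
  C: Z = 1/(jωC) = -j/(ω·C) = 0 - j5139 Ω
Step 3 — Series combination: Z_total = R + L + C = 754 - j5135 Ω = 5190∠-81.6° Ω.
Step 4 — Source phasor: V = 153∠149.1° V = -131.3 + j78.57 V.
Step 5 — Current: I = V / Z = -0.01865 - j0.02283 A = 0.02948∠-129.3° A.
Step 6 — Complex power: S = V·I* = 0.6552 - j4.462 VA.
Step 7 — Real power: P = Re(S) = 0.6552 W.
Step 8 — Reactive power: Q = Im(S) = -4.462 VAR.
Step 9 — Apparent power: |S| = 4.51 VA.
Step 10 — Power factor: PF = P/|S| = 0.1453 (leading).

(a) P = 0.6552 W  (b) Q = -4.462 VAR  (c) S = 4.51 VA  (d) PF = 0.1453 (leading)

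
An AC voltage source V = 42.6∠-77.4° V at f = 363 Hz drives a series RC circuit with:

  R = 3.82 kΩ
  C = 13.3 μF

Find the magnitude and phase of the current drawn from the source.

Step 1 — Angular frequency: ω = 2π·f = 2π·363 = 2281 rad/s.
Step 2 — Component impedances:
  R: Z = R = 3820 Ω
  C: Z = 1/(jωC) = -j/(ω·C) = 0 - j32.97 Ω
Step 3 — Series combination: Z_total = R + C = 3820 - j32.97 Ω = 3820∠-0.5° Ω.
Step 4 — Source phasor: V = 42.6∠-77.4° V = 9.293 - j41.57 V.
Step 5 — Ohm's law: I = V / Z_total = (9.293 - j41.57) / (3820 - j32.97) = 0.002526 - j0.01086 A.
Step 6 — Convert to polar: |I| = 0.01115 A, ∠I = -76.9°.

I = 0.01115∠-76.9° A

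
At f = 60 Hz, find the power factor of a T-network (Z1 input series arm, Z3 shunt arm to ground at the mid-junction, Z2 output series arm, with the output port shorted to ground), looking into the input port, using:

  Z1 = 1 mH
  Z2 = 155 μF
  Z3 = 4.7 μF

Step 1 — Angular frequency: ω = 2π·f = 2π·60 = 377 rad/s.
Step 2 — Component impedances:
  Z1: Z = jωL = j·377·0.001 = 0 + j0.377 Ω
  Z2: Z = 1/(jωC) = -j/(ω·C) = 0 - j17.11 Ω
  Z3: Z = 1/(jωC) = -j/(ω·C) = 0 - j564.4 Ω
Step 3 — With the output port shorted to ground, the output series arm Z2 runs from the junction to ground; the shunt arm Z3 also runs from the junction to ground. They appear in parallel: Z3 || Z2 = 0 - j16.61 Ω.
Step 4 — Series with input arm Z1: Z_in = Z1 + (Z3 || Z2) = 0 - j16.23 Ω = 16.23∠-90.0° Ω.
Step 5 — Power factor: PF = cos(φ) = Re(Z)/|Z| = 0/16.23 = 0.
Step 6 — Type: Im(Z) = -16.23 ⇒ leading (phase φ = -90.0°).

PF = 0 (leading, φ = -90.0°)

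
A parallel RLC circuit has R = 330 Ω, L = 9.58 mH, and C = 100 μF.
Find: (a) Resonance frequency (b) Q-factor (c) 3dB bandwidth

Step 1 — Resonance: ω₀ = 1/√(LC) = 1/√(0.00958·0.0001) = 1022 rad/s.
Step 2 — f₀ = ω₀/(2π) = 162.6 Hz.
Step 3 — Parallel Q: Q = R/(ω₀L) = 330/(1022·0.00958) = 33.72.
Step 4 — Bandwidth: Δω = ω₀/Q = 30.3 rad/s; BW = Δω/(2π) = 4.823 Hz.

(a) f₀ = 162.6 Hz  (b) Q = 33.72  (c) BW = 4.823 Hz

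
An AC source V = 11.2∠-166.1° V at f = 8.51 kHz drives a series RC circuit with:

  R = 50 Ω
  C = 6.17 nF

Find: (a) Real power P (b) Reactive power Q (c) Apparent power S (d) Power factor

Step 1 — Angular frequency: ω = 2π·f = 2π·8510 = 5.347e+04 rad/s.
Step 2 — Component impedances:
  R: Z = R = 50 Ω
  C: Z = 1/(jωC) = -j/(ω·C) = 0 - j3031 Ω
Step 3 — Series combination: Z_total = R + C = 50 - j3031 Ω = 3032∠-89.1° Ω.
Step 4 — Source phasor: V = 11.2∠-166.1° V = -10.87 - j2.691 V.
Step 5 — Current: I = V / Z = 0.0008282 - j0.0036 A = 0.003694∠-77.0° A.
Step 6 — Complex power: S = V·I* = 0.0006825 - j0.04137 VA.
Step 7 — Real power: P = Re(S) = 0.0006825 W.
Step 8 — Reactive power: Q = Im(S) = -0.04137 VAR.
Step 9 — Apparent power: |S| = 0.04138 VA.
Step 10 — Power factor: PF = P/|S| = 0.01649 (leading).

(a) P = 0.0006825 W  (b) Q = -0.04137 VAR  (c) S = 0.04138 VA  (d) PF = 0.01649 (leading)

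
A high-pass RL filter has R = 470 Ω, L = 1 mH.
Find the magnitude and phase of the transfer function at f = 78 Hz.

Step 1 — Angular frequency: ω = 2π·78 = 490.1 rad/s.
Step 2 — Transfer function: H(jω) = jωL/(R + jωL).
Step 3 — Numerator jωL = j·0.4901; denominator R + jωL = 470 + j0.4901.
Step 4 — H = 1.087e-06 + j0.001043.
Step 5 — Magnitude: |H| = 0.001043 (-59.6 dB); phase: φ = 89.9°.

|H| = 0.001043 (-59.6 dB), φ = 89.9°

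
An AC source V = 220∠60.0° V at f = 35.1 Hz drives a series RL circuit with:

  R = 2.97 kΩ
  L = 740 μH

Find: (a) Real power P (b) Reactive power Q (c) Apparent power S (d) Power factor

Step 1 — Angular frequency: ω = 2π·f = 2π·35.1 = 220.5 rad/s.
Step 2 — Component impedances:
  R: Z = R = 2970 Ω
  L: Z = jωL = j·220.5·0.00074 = 0 + j0.1632 Ω
Step 3 — Series combination: Z_total = R + L = 2970 + j0.1632 Ω = 2970∠0.0° Ω.
Step 4 — Source phasor: V = 220∠60.0° V = 110 + j190.5 V.
Step 5 — Current: I = V / Z = 0.03704 + j0.06415 A = 0.07407∠60.0° A.
Step 6 — Complex power: S = V·I* = 16.3 + j0.0008955 VA.
Step 7 — Real power: P = Re(S) = 16.3 W.
Step 8 — Reactive power: Q = Im(S) = 0.0008955 VAR.
Step 9 — Apparent power: |S| = 16.3 VA.
Step 10 — Power factor: PF = P/|S| = 1 (lagging).

(a) P = 16.3 W  (b) Q = 0.0008955 VAR  (c) S = 16.3 VA  (d) PF = 1 (lagging)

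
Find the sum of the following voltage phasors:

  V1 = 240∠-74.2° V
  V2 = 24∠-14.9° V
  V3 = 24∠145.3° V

Step 1 — Convert each phasor to rectangular form:
  V1 = 240·(cos(-74.2°) + j·sin(-74.2°)) = 65.35 - j230.9 V
  V2 = 24·(cos(-14.9°) + j·sin(-14.9°)) = 23.19 - j6.171 V
  V3 = 24·(cos(145.3°) + j·sin(145.3°)) = -19.73 + j13.66 V
Step 2 — Sum components: V_total = 68.81 - j223.4 V.
Step 3 — Convert to polar: |V_total| = 233.8 V, ∠V_total = -72.9°.

V_total = 233.8∠-72.9° V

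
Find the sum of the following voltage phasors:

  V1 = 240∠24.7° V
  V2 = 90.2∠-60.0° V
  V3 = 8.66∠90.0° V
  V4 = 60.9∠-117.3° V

Step 1 — Convert each phasor to rectangular form:
  V1 = 240·(cos(24.7°) + j·sin(24.7°)) = 218 + j100.3 V
  V2 = 90.2·(cos(-60.0°) + j·sin(-60.0°)) = 45.1 - j78.12 V
  V3 = 8.66·(cos(90.0°) + j·sin(90.0°)) = 0 + j8.66 V
  V4 = 60.9·(cos(-117.3°) + j·sin(-117.3°)) = -27.93 - j54.12 V
Step 2 — Sum components: V_total = 235.2 - j23.28 V.
Step 3 — Convert to polar: |V_total| = 236.4 V, ∠V_total = -5.7°.

V_total = 236.4∠-5.7° V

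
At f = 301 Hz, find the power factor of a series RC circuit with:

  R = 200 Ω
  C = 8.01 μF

Step 1 — Angular frequency: ω = 2π·f = 2π·301 = 1891 rad/s.
Step 2 — Component impedances:
  R: Z = R = 200 Ω
  C: Z = 1/(jωC) = -j/(ω·C) = 0 - j66.01 Ω
Step 3 — Series combination: Z_total = R + C = 200 - j66.01 Ω = 210.6∠-18.3° Ω.
Step 4 — Power factor: PF = cos(φ) = Re(Z)/|Z| = 200/210.61 = 0.9496.
Step 5 — Type: Im(Z) = -66.01 ⇒ leading (phase φ = -18.3°).

PF = 0.9496 (leading, φ = -18.3°)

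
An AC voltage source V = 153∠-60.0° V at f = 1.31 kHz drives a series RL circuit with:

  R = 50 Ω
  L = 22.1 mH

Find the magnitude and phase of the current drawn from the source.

Step 1 — Angular frequency: ω = 2π·f = 2π·1310 = 8231 rad/s.
Step 2 — Component impedances:
  R: Z = R = 50 Ω
  L: Z = jωL = j·8231·0.0221 = 0 + j181.9 Ω
Step 3 — Series combination: Z_total = R + L = 50 + j181.9 Ω = 188.7∠74.6° Ω.
Step 4 — Source phasor: V = 153∠-60.0° V = 76.5 - j132.5 V.
Step 5 — Ohm's law: I = V / Z_total = (76.5 - j132.5) / (50 + j181.9) = -0.5698 - j0.5772 A.
Step 6 — Convert to polar: |I| = 0.811 A, ∠I = -134.6°.

I = 0.811∠-134.6° A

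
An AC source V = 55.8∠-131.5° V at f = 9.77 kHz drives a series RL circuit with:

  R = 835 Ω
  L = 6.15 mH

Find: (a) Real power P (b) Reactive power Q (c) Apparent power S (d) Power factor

Step 1 — Angular frequency: ω = 2π·f = 2π·9770 = 6.139e+04 rad/s.
Step 2 — Component impedances:
  R: Z = R = 835 Ω
  L: Z = jωL = j·6.139e+04·0.00615 = 0 + j377.5 Ω
Step 3 — Series combination: Z_total = R + L = 835 + j377.5 Ω = 916.4∠24.3° Ω.
Step 4 — Source phasor: V = 55.8∠-131.5° V = -36.97 - j41.79 V.
Step 5 — Current: I = V / Z = -0.05555 - j0.02493 A = 0.06089∠-155.8° A.
Step 6 — Complex power: S = V·I* = 3.096 + j1.4 VA.
Step 7 — Real power: P = Re(S) = 3.096 W.
Step 8 — Reactive power: Q = Im(S) = 1.4 VAR.
Step 9 — Apparent power: |S| = 3.398 VA.
Step 10 — Power factor: PF = P/|S| = 0.9112 (lagging).

(a) P = 3.096 W  (b) Q = 1.4 VAR  (c) S = 3.398 VA  (d) PF = 0.9112 (lagging)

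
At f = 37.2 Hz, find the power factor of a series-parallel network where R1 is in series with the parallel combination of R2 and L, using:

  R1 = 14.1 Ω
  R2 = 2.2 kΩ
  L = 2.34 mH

Step 1 — Angular frequency: ω = 2π·f = 2π·37.2 = 233.7 rad/s.
Step 2 — Component impedances:
  R1: Z = R = 14.1 Ω
  R2: Z = R = 2200 Ω
  L: Z = jωL = j·233.7·0.00234 = 0 + j0.5469 Ω
Step 3 — Parallel branch: R2 || L = 1/(1/R2 + 1/L) = 0.000136 + j0.5469 Ω.
Step 4 — Series with R1: Z_total = R1 + (R2 || L) = 14.1 + j0.5469 Ω = 14.11∠2.2° Ω.
Step 5 — Power factor: PF = cos(φ) = Re(Z)/|Z| = 14.1/14.111 = 0.9992.
Step 6 — Type: Im(Z) = 0.5469 ⇒ lagging (phase φ = 2.2°).

PF = 0.9992 (lagging, φ = 2.2°)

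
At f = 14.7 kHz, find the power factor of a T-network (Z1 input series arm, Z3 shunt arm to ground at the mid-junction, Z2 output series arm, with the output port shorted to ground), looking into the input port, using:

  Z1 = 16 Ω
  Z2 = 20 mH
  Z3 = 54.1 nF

Step 1 — Angular frequency: ω = 2π·f = 2π·1.47e+04 = 9.236e+04 rad/s.
Step 2 — Component impedances:
  Z1: Z = R = 16 Ω
  Z2: Z = jωL = j·9.236e+04·0.02 = 0 + j1847 Ω
  Z3: Z = 1/(jωC) = -j/(ω·C) = 0 - j200.1 Ω
Step 3 — With the output port shorted to ground, the output series arm Z2 runs from the junction to ground; the shunt arm Z3 also runs from the junction to ground. They appear in parallel: Z3 || Z2 = 0 - j224.4 Ω.
Step 4 — Series with input arm Z1: Z_in = Z1 + (Z3 || Z2) = 16 - j224.4 Ω = 225∠-85.9° Ω.
Step 5 — Power factor: PF = cos(φ) = Re(Z)/|Z| = 16/225 = 0.07111.
Step 6 — Type: Im(Z) = -224.4 ⇒ leading (phase φ = -85.9°).

PF = 0.07111 (leading, φ = -85.9°)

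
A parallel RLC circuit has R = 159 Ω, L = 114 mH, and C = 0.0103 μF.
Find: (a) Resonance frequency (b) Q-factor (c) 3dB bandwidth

Step 1 — Resonance: ω₀ = 1/√(LC) = 1/√(0.114·1.03e-08) = 2.918e+04 rad/s.
Step 2 — f₀ = ω₀/(2π) = 4645 Hz.
Step 3 — Parallel Q: Q = R/(ω₀L) = 159/(2.918e+04·0.114) = 0.04779.
Step 4 — Bandwidth: Δω = ω₀/Q = 6.106e+05 rad/s; BW = Δω/(2π) = 9.718e+04 Hz.

(a) f₀ = 4645 Hz  (b) Q = 0.04779  (c) BW = 9.718e+04 Hz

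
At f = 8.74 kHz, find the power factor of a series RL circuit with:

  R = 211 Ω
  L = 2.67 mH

Step 1 — Angular frequency: ω = 2π·f = 2π·8740 = 5.492e+04 rad/s.
Step 2 — Component impedances:
  R: Z = R = 211 Ω
  L: Z = jωL = j·5.492e+04·0.00267 = 0 + j146.6 Ω
Step 3 — Series combination: Z_total = R + L = 211 + j146.6 Ω = 256.9∠34.8° Ω.
Step 4 — Power factor: PF = cos(φ) = Re(Z)/|Z| = 211/256.94 = 0.8212.
Step 5 — Type: Im(Z) = 146.6 ⇒ lagging (phase φ = 34.8°).

PF = 0.8212 (lagging, φ = 34.8°)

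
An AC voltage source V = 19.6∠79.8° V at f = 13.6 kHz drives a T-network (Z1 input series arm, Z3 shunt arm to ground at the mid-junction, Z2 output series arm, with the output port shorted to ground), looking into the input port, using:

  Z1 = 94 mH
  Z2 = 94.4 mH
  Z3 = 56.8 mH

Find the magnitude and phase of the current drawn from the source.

Step 1 — Angular frequency: ω = 2π·f = 2π·1.36e+04 = 8.545e+04 rad/s.
Step 2 — Component impedances:
  Z1: Z = jωL = j·8.545e+04·0.094 = 0 + j8032 Ω
  Z2: Z = jωL = j·8.545e+04·0.0944 = 0 + j8067 Ω
  Z3: Z = jωL = j·8.545e+04·0.0568 = 0 + j4854 Ω
Step 3 — With the output port shorted to ground, the output series arm Z2 runs from the junction to ground; the shunt arm Z3 also runs from the junction to ground. They appear in parallel: Z3 || Z2 = 0 + j3030 Ω.
Step 4 — Series with input arm Z1: Z_in = Z1 + (Z3 || Z2) = 0 + j1.106e+04 Ω = 1.106e+04∠90.0° Ω.
Step 5 — Source phasor: V = 19.6∠79.8° V = 3.471 + j19.29 V.
Step 6 — Ohm's law: I = V / Z_total = (3.471 + j19.29) / (0 + j1.106e+04) = 0.001744 - j0.0003137 A.
Step 7 — Convert to polar: |I| = 0.001772 A, ∠I = -10.2°.

I = 0.001772∠-10.2° A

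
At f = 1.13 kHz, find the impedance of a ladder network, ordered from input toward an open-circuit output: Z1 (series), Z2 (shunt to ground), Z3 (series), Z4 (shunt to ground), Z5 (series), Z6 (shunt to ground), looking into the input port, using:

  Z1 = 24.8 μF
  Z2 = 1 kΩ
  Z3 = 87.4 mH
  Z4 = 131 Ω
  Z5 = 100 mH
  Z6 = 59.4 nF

Step 1 — Angular frequency: ω = 2π·f = 2π·1130 = 7100 rad/s.
Step 2 — Component impedances:
  Z1: Z = 1/(jωC) = -j/(ω·C) = 0 - j5.679 Ω
  Z2: Z = R = 1000 Ω
  Z3: Z = jωL = j·7100·0.0874 = 0 + j620.5 Ω
  Z4: Z = R = 131 Ω
  Z5: Z = jωL = j·7100·0.1 = 0 + j710 Ω
  Z6: Z = 1/(jωC) = -j/(ω·C) = 0 - j2371 Ω
Step 3 — Ladder network (open output): work backward from the far end, alternating series and parallel combinations. Z_in = 314.9 + j364.2 Ω = 481.5∠49.2° Ω.

Z = 314.9 + j364.2 Ω = 481.5∠49.2° Ω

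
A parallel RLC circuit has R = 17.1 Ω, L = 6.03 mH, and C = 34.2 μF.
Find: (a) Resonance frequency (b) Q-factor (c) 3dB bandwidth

Step 1 — Resonance: ω₀ = 1/√(LC) = 1/√(0.00603·3.42e-05) = 2202 rad/s.
Step 2 — f₀ = ω₀/(2π) = 350.5 Hz.
Step 3 — Parallel Q: Q = R/(ω₀L) = 17.1/(2202·0.00603) = 1.288.
Step 4 — Bandwidth: Δω = ω₀/Q = 1710 rad/s; BW = Δω/(2π) = 272.1 Hz.

(a) f₀ = 350.5 Hz  (b) Q = 1.288  (c) BW = 272.1 Hz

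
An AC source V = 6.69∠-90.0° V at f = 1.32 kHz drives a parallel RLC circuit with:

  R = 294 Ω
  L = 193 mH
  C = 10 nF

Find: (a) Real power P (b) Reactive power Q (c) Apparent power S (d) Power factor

Step 1 — Angular frequency: ω = 2π·f = 2π·1320 = 8294 rad/s.
Step 2 — Component impedances:
  R: Z = R = 294 Ω
  L: Z = jωL = j·8294·0.193 = 0 + j1601 Ω
  C: Z = 1/(jωC) = -j/(ω·C) = 0 - j1.206e+04 Ω
Step 3 — Parallel combination: 1/Z_total = 1/R + 1/L + 1/C; Z_total = 286.7 + j45.67 Ω = 290.3∠9.1° Ω.
Step 4 — Source phasor: V = 6.69∠-90.0° V = 0 - j6.69 V.
Step 5 — Current: I = V / Z = -0.003625 - j0.02276 A = 0.02304∠-99.1° A.
Step 6 — Complex power: S = V·I* = 0.1522 + j0.02425 VA.
Step 7 — Real power: P = Re(S) = 0.1522 W.
Step 8 — Reactive power: Q = Im(S) = 0.02425 VAR.
Step 9 — Apparent power: |S| = 0.1542 VA.
Step 10 — Power factor: PF = P/|S| = 0.9876 (lagging).

(a) P = 0.1522 W  (b) Q = 0.02425 VAR  (c) S = 0.1542 VA  (d) PF = 0.9876 (lagging)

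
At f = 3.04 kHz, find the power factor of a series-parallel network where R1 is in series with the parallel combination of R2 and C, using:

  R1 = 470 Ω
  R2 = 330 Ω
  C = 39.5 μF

Step 1 — Angular frequency: ω = 2π·f = 2π·3040 = 1.91e+04 rad/s.
Step 2 — Component impedances:
  R1: Z = R = 470 Ω
  R2: Z = R = 330 Ω
  C: Z = 1/(jωC) = -j/(ω·C) = 0 - j1.325 Ω
Step 3 — Parallel branch: R2 || C = 1/(1/R2 + 1/C) = 0.005323 - j1.325 Ω.
Step 4 — Series with R1: Z_total = R1 + (R2 || C) = 470 - j1.325 Ω = 470∠-0.2° Ω.
Step 5 — Power factor: PF = cos(φ) = Re(Z)/|Z| = 470/470 = 1.
Step 6 — Type: Im(Z) = -1.325 ⇒ leading (phase φ = -0.2°).

PF = 1 (leading, φ = -0.2°)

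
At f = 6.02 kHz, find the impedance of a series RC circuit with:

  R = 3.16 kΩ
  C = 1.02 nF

Step 1 — Angular frequency: ω = 2π·f = 2π·6020 = 3.782e+04 rad/s.
Step 2 — Component impedances:
  R: Z = R = 3160 Ω
  C: Z = 1/(jωC) = -j/(ω·C) = 0 - j2.592e+04 Ω
Step 3 — Series combination: Z_total = R + C = 3160 - j2.592e+04 Ω = 2.611e+04∠-83.0° Ω.

Z = 3160 - j2.592e+04 Ω = 2.611e+04∠-83.0° Ω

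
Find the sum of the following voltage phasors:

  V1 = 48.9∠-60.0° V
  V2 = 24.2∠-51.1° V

Step 1 — Convert each phasor to rectangular form:
  V1 = 48.9·(cos(-60.0°) + j·sin(-60.0°)) = 24.45 - j42.35 V
  V2 = 24.2·(cos(-51.1°) + j·sin(-51.1°)) = 15.2 - j18.83 V
Step 2 — Sum components: V_total = 39.65 - j61.18 V.
Step 3 — Convert to polar: |V_total| = 72.9 V, ∠V_total = -57.1°.

V_total = 72.9∠-57.1° V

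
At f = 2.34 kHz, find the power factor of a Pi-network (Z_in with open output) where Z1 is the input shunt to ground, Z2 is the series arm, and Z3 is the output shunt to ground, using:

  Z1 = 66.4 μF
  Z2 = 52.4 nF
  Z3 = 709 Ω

Step 1 — Angular frequency: ω = 2π·f = 2π·2340 = 1.47e+04 rad/s.
Step 2 — Component impedances:
  Z1: Z = 1/(jωC) = -j/(ω·C) = 0 - j1.024 Ω
  Z2: Z = 1/(jωC) = -j/(ω·C) = 0 - j1298 Ω
  Z3: Z = R = 709 Ω
Step 3 — With open output, the series arm Z2 and the output shunt Z3 appear in series to ground: Z2 + Z3 = 709 - j1298 Ω.
Step 4 — Parallel with input shunt Z1: Z_in = Z1 || (Z2 + Z3) = 0.0003397 - j1.024 Ω = 1.024∠-90.0° Ω.
Step 5 — Power factor: PF = cos(φ) = Re(Z)/|Z| = 0.00033966/1.0237 = 0.0003318.
Step 6 — Type: Im(Z) = -1.024 ⇒ leading (phase φ = -90.0°).

PF = 0.0003318 (leading, φ = -90.0°)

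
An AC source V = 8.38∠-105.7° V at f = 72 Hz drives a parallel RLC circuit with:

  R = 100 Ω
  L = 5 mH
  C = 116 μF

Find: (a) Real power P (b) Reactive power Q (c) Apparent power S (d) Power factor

Step 1 — Angular frequency: ω = 2π·f = 2π·72 = 452.4 rad/s.
Step 2 — Component impedances:
  R: Z = R = 100 Ω
  L: Z = jωL = j·452.4·0.005 = 0 + j2.262 Ω
  C: Z = 1/(jωC) = -j/(ω·C) = 0 - j19.06 Ω
Step 3 — Parallel combination: 1/Z_total = 1/R + 1/L + 1/C; Z_total = 0.06583 + j2.565 Ω = 2.566∠88.5° Ω.
Step 4 — Source phasor: V = 8.38∠-105.7° V = -2.268 - j8.067 V.
Step 5 — Current: I = V / Z = -3.166 + j0.8028 A = 3.266∠165.8° A.
Step 6 — Complex power: S = V·I* = 0.7022 + j27.36 VA.
Step 7 — Real power: P = Re(S) = 0.7022 W.
Step 8 — Reactive power: Q = Im(S) = 27.36 VAR.
Step 9 — Apparent power: |S| = 27.37 VA.
Step 10 — Power factor: PF = P/|S| = 0.02566 (lagging).

(a) P = 0.7022 W  (b) Q = 27.36 VAR  (c) S = 27.37 VA  (d) PF = 0.02566 (lagging)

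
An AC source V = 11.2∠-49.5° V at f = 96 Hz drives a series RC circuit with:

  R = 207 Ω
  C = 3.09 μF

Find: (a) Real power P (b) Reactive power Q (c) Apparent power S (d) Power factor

Step 1 — Angular frequency: ω = 2π·f = 2π·96 = 603.2 rad/s.
Step 2 — Component impedances:
  R: Z = R = 207 Ω
  C: Z = 1/(jωC) = -j/(ω·C) = 0 - j536.5 Ω
Step 3 — Series combination: Z_total = R + C = 207 - j536.5 Ω = 575.1∠-68.9° Ω.
Step 4 — Source phasor: V = 11.2∠-49.5° V = 7.274 - j8.517 V.
Step 5 — Current: I = V / Z = 0.01837 + j0.00647 A = 0.01948∠19.4° A.
Step 6 — Complex power: S = V·I* = 0.07852 - j0.2035 VA.
Step 7 — Real power: P = Re(S) = 0.07852 W.
Step 8 — Reactive power: Q = Im(S) = -0.2035 VAR.
Step 9 — Apparent power: |S| = 0.2181 VA.
Step 10 — Power factor: PF = P/|S| = 0.36 (leading).

(a) P = 0.07852 W  (b) Q = -0.2035 VAR  (c) S = 0.2181 VA  (d) PF = 0.36 (leading)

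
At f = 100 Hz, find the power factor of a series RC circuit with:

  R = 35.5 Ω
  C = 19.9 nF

Step 1 — Angular frequency: ω = 2π·f = 2π·100 = 628.3 rad/s.
Step 2 — Component impedances:
  R: Z = R = 35.5 Ω
  C: Z = 1/(jωC) = -j/(ω·C) = 0 - j7.998e+04 Ω
Step 3 — Series combination: Z_total = R + C = 35.5 - j7.998e+04 Ω = 7.998e+04∠-90.0° Ω.
Step 4 — Power factor: PF = cos(φ) = Re(Z)/|Z| = 35.5/7.998e+04 = 0.0004439.
Step 5 — Type: Im(Z) = -7.998e+04 ⇒ leading (phase φ = -90.0°).

PF = 0.0004439 (leading, φ = -90.0°)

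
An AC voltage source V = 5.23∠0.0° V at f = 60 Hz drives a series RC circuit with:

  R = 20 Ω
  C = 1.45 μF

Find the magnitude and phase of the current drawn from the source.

Step 1 — Angular frequency: ω = 2π·f = 2π·60 = 377 rad/s.
Step 2 — Component impedances:
  R: Z = R = 20 Ω
  C: Z = 1/(jωC) = -j/(ω·C) = 0 - j1829 Ω
Step 3 — Series combination: Z_total = R + C = 20 - j1829 Ω = 1829∠-89.4° Ω.
Step 4 — Source phasor: V = 5.23∠0.0° V = 5.23 V.
Step 5 — Ohm's law: I = V / Z_total = (5.23) / (20 - j1829) = 3.125e-05 + j0.002859 A.
Step 6 — Convert to polar: |I| = 0.002859 A, ∠I = 89.4°.

I = 0.002859∠89.4° A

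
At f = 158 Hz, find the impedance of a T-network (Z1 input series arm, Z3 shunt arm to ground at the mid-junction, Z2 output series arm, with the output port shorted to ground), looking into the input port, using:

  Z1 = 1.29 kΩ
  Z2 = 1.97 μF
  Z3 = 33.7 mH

Step 1 — Angular frequency: ω = 2π·f = 2π·158 = 992.7 rad/s.
Step 2 — Component impedances:
  Z1: Z = R = 1290 Ω
  Z2: Z = 1/(jωC) = -j/(ω·C) = 0 - j511.3 Ω
  Z3: Z = jωL = j·992.7·0.0337 = 0 + j33.46 Ω
Step 3 — With the output port shorted to ground, the output series arm Z2 runs from the junction to ground; the shunt arm Z3 also runs from the junction to ground. They appear in parallel: Z3 || Z2 = 0 + j35.8 Ω.
Step 4 — Series with input arm Z1: Z_in = Z1 + (Z3 || Z2) = 1290 + j35.8 Ω = 1290∠1.6° Ω.

Z = 1290 + j35.8 Ω = 1290∠1.6° Ω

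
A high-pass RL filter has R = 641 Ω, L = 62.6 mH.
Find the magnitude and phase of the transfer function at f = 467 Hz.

Step 1 — Angular frequency: ω = 2π·467 = 2934 rad/s.
Step 2 — Transfer function: H(jω) = jωL/(R + jωL).
Step 3 — Numerator jωL = j·183.7; denominator R + jωL = 641 + j183.7.
Step 4 — H = 0.07588 + j0.2648.
Step 5 — Magnitude: |H| = 0.2755 (-11.2 dB); phase: φ = 74.0°.

|H| = 0.2755 (-11.2 dB), φ = 74.0°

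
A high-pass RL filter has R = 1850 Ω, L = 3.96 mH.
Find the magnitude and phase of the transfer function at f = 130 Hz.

Step 1 — Angular frequency: ω = 2π·130 = 816.8 rad/s.
Step 2 — Transfer function: H(jω) = jωL/(R + jωL).
Step 3 — Numerator jωL = j·3.235; denominator R + jωL = 1850 + j3.235.
Step 4 — H = 3.057e-06 + j0.001748.
Step 5 — Magnitude: |H| = 0.001748 (-55.1 dB); phase: φ = 89.9°.

|H| = 0.001748 (-55.1 dB), φ = 89.9°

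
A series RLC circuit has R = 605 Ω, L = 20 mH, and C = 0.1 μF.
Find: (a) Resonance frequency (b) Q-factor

Step 1 — Resonance condition Im(Z)=0 gives ω₀ = 1/√(LC).
Step 2 — ω₀ = 1/√(0.02·1e-07) = 2.236e+04 rad/s.
Step 3 — f₀ = ω₀/(2π) = 3559 Hz.
Step 4 — Series Q: Q = ω₀L/R = 2.236e+04·0.02/605 = 0.7392.

(a) f₀ = 3559 Hz  (b) Q = 0.7392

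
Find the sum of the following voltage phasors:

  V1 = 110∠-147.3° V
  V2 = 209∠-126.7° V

Step 1 — Convert each phasor to rectangular form:
  V1 = 110·(cos(-147.3°) + j·sin(-147.3°)) = -92.57 - j59.43 V
  V2 = 209·(cos(-126.7°) + j·sin(-126.7°)) = -124.9 - j167.6 V
Step 2 — Sum components: V_total = -217.5 - j227 V.
Step 3 — Convert to polar: |V_total| = 314.4 V, ∠V_total = -133.8°.

V_total = 314.4∠-133.8° V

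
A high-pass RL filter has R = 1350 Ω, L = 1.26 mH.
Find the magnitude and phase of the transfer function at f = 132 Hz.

Step 1 — Angular frequency: ω = 2π·132 = 829.4 rad/s.
Step 2 — Transfer function: H(jω) = jωL/(R + jωL).
Step 3 — Numerator jωL = j·1.045; denominator R + jωL = 1350 + j1.045.
Step 4 — H = 5.992e-07 + j0.0007741.
Step 5 — Magnitude: |H| = 0.0007741 (-62.2 dB); phase: φ = 90.0°.

|H| = 0.0007741 (-62.2 dB), φ = 90.0°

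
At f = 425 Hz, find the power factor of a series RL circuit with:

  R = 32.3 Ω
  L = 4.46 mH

Step 1 — Angular frequency: ω = 2π·f = 2π·425 = 2670 rad/s.
Step 2 — Component impedances:
  R: Z = R = 32.3 Ω
  L: Z = jωL = j·2670·0.00446 = 0 + j11.91 Ω
Step 3 — Series combination: Z_total = R + L = 32.3 + j11.91 Ω = 34.43∠20.2° Ω.
Step 4 — Power factor: PF = cos(φ) = Re(Z)/|Z| = 32.3/34.42576 = 0.9383.
Step 5 — Type: Im(Z) = 11.91 ⇒ lagging (phase φ = 20.2°).

PF = 0.9383 (lagging, φ = 20.2°)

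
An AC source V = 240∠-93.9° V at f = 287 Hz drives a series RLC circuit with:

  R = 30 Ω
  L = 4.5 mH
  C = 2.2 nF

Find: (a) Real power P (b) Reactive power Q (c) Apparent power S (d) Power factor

Step 1 — Angular frequency: ω = 2π·f = 2π·287 = 1803 rad/s.
Step 2 — Component impedances:
  R: Z = R = 30 Ω
  L: Z = jωL = j·1803·0.0045 = 0 + j8.115 Ω
  C: Z = 1/(jωC) = -j/(ω·C) = 0 - j2.521e+05 Ω
Step 3 — Series combination: Z_total = R + L + C = 30 - j2.521e+05 Ω = 2.521e+05∠-90.0° Ω.
Step 4 — Source phasor: V = 240∠-93.9° V = -16.32 - j239.4 V.
Step 5 — Current: I = V / Z = 0.0009499 - j6.487e-05 A = 0.0009522∠-3.9° A.
Step 6 — Complex power: S = V·I* = 2.72e-05 - j0.2285 VA.
Step 7 — Real power: P = Re(S) = 2.72e-05 W.
Step 8 — Reactive power: Q = Im(S) = -0.2285 VAR.
Step 9 — Apparent power: |S| = 0.2285 VA.
Step 10 — Power factor: PF = P/|S| = 0.000119 (leading).

(a) P = 2.72e-05 W  (b) Q = -0.2285 VAR  (c) S = 0.2285 VA  (d) PF = 0.000119 (leading)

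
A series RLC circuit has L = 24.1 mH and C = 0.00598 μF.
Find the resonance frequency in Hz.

Step 1 — Resonance condition Im(Z)=0 gives ω₀ = 1/√(LC).
Step 2 — ω₀ = 1/√(0.0241·5.98e-09) = 8.33e+04 rad/s.
Step 3 — f₀ = ω₀/(2π) = 1.326e+04 Hz.

f₀ = 1.326e+04 Hz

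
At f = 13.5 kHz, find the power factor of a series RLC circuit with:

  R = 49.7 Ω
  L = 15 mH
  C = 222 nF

Step 1 — Angular frequency: ω = 2π·f = 2π·1.35e+04 = 8.482e+04 rad/s.
Step 2 — Component impedances:
  R: Z = R = 49.7 Ω
  L: Z = jωL = j·8.482e+04·0.015 = 0 + j1272 Ω
  C: Z = 1/(jωC) = -j/(ω·C) = 0 - j53.1 Ω
Step 3 — Series combination: Z_total = R + L + C = 49.7 + j1219 Ω = 1220∠87.7° Ω.
Step 4 — Power factor: PF = cos(φ) = Re(Z)/|Z| = 49.7/1220.3 = 0.04073.
Step 5 — Type: Im(Z) = 1219 ⇒ lagging (phase φ = 87.7°).

PF = 0.04073 (lagging, φ = 87.7°)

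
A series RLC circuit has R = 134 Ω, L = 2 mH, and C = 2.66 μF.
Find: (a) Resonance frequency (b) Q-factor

Step 1 — Resonance condition Im(Z)=0 gives ω₀ = 1/√(LC).
Step 2 — ω₀ = 1/√(0.002·2.66e-06) = 1.371e+04 rad/s.
Step 3 — f₀ = ω₀/(2π) = 2182 Hz.
Step 4 — Series Q: Q = ω₀L/R = 1.371e+04·0.002/134 = 0.2046.

(a) f₀ = 2182 Hz  (b) Q = 0.2046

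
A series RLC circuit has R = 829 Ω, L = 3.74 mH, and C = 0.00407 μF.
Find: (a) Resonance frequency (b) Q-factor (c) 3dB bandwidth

Step 1 — Resonance condition Im(Z)=0 gives ω₀ = 1/√(LC).
Step 2 — ω₀ = 1/√(0.00374·4.07e-09) = 2.563e+05 rad/s.
Step 3 — f₀ = ω₀/(2π) = 4.079e+04 Hz.
Step 4 — Series Q: Q = ω₀L/R = 2.563e+05·0.00374/829 = 1.156.
Step 5 — 3dB bandwidth: Δω = ω₀/Q = 2.217e+05 rad/s; BW = Δω/(2π) = 3.528e+04 Hz.

(a) f₀ = 4.079e+04 Hz  (b) Q = 1.156  (c) BW = 3.528e+04 Hz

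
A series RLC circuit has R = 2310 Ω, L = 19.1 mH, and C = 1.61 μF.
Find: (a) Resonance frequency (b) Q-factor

Step 1 — Resonance condition Im(Z)=0 gives ω₀ = 1/√(LC).
Step 2 — ω₀ = 1/√(0.0191·1.61e-06) = 5703 rad/s.
Step 3 — f₀ = ω₀/(2π) = 907.6 Hz.
Step 4 — Series Q: Q = ω₀L/R = 5703·0.0191/2310 = 0.04715.

(a) f₀ = 907.6 Hz  (b) Q = 0.04715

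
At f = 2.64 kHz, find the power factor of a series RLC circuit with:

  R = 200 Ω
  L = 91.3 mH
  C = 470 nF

Step 1 — Angular frequency: ω = 2π·f = 2π·2640 = 1.659e+04 rad/s.
Step 2 — Component impedances:
  R: Z = R = 200 Ω
  L: Z = jωL = j·1.659e+04·0.0913 = 0 + j1514 Ω
  C: Z = 1/(jωC) = -j/(ω·C) = 0 - j128.3 Ω
Step 3 — Series combination: Z_total = R + L + C = 200 + j1386 Ω = 1401∠81.8° Ω.
Step 4 — Power factor: PF = cos(φ) = Re(Z)/|Z| = 200/1401 = 0.1428.
Step 5 — Type: Im(Z) = 1386 ⇒ lagging (phase φ = 81.8°).

PF = 0.1428 (lagging, φ = 81.8°)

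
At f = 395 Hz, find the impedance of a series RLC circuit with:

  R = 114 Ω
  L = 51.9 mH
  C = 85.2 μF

Step 1 — Angular frequency: ω = 2π·f = 2π·395 = 2482 rad/s.
Step 2 — Component impedances:
  R: Z = R = 114 Ω
  L: Z = jωL = j·2482·0.0519 = 0 + j128.8 Ω
  C: Z = 1/(jωC) = -j/(ω·C) = 0 - j4.729 Ω
Step 3 — Series combination: Z_total = R + L + C = 114 + j124.1 Ω = 168.5∠47.4° Ω.

Z = 114 + j124.1 Ω = 168.5∠47.4° Ω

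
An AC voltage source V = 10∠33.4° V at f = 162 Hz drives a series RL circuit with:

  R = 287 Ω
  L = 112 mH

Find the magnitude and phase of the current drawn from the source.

Step 1 — Angular frequency: ω = 2π·f = 2π·162 = 1018 rad/s.
Step 2 — Component impedances:
  R: Z = R = 287 Ω
  L: Z = jωL = j·1018·0.112 = 0 + j114 Ω
Step 3 — Series combination: Z_total = R + L = 287 + j114 Ω = 308.8∠21.7° Ω.
Step 4 — Source phasor: V = 10∠33.4° V = 8.348 + j5.505 V.
Step 5 — Ohm's law: I = V / Z_total = (8.348 + j5.505) / (287 + j114) = 0.03171 + j0.006587 A.
Step 6 — Convert to polar: |I| = 0.03238 A, ∠I = 11.7°.

I = 0.03238∠11.7° A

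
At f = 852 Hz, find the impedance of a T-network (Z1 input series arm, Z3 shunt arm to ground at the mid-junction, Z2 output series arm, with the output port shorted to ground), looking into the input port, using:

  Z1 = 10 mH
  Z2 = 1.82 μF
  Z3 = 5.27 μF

Step 1 — Angular frequency: ω = 2π·f = 2π·852 = 5353 rad/s.
Step 2 — Component impedances:
  Z1: Z = jωL = j·5353·0.01 = 0 + j53.53 Ω
  Z2: Z = 1/(jωC) = -j/(ω·C) = 0 - j102.6 Ω
  Z3: Z = 1/(jωC) = -j/(ω·C) = 0 - j35.45 Ω
Step 3 — With the output port shorted to ground, the output series arm Z2 runs from the junction to ground; the shunt arm Z3 also runs from the junction to ground. They appear in parallel: Z3 || Z2 = 0 - j26.35 Ω.
Step 4 — Series with input arm Z1: Z_in = Z1 + (Z3 || Z2) = 0 + j27.19 Ω = 27.19∠90.0° Ω.

Z = 0 + j27.19 Ω = 27.19∠90.0° Ω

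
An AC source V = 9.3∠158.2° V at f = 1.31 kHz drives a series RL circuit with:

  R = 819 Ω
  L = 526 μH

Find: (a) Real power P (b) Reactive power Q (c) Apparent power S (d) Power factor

Step 1 — Angular frequency: ω = 2π·f = 2π·1310 = 8231 rad/s.
Step 2 — Component impedances:
  R: Z = R = 819 Ω
  L: Z = jωL = j·8231·0.000526 = 0 + j4.329 Ω
Step 3 — Series combination: Z_total = R + L = 819 + j4.329 Ω = 819∠0.3° Ω.
Step 4 — Source phasor: V = 9.3∠158.2° V = -8.635 + j3.454 V.
Step 5 — Current: I = V / Z = -0.01052 + j0.004273 A = 0.01136∠157.9° A.
Step 6 — Complex power: S = V·I* = 0.1056 + j0.0005582 VA.
Step 7 — Real power: P = Re(S) = 0.1056 W.
Step 8 — Reactive power: Q = Im(S) = 0.0005582 VAR.
Step 9 — Apparent power: |S| = 0.1056 VA.
Step 10 — Power factor: PF = P/|S| = 1 (lagging).

(a) P = 0.1056 W  (b) Q = 0.0005582 VAR  (c) S = 0.1056 VA  (d) PF = 1 (lagging)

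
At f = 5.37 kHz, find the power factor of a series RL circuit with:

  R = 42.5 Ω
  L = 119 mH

Step 1 — Angular frequency: ω = 2π·f = 2π·5370 = 3.374e+04 rad/s.
Step 2 — Component impedances:
  R: Z = R = 42.5 Ω
  L: Z = jωL = j·3.374e+04·0.119 = 0 + j4015 Ω
Step 3 — Series combination: Z_total = R + L = 42.5 + j4015 Ω = 4015∠89.4° Ω.
Step 4 — Power factor: PF = cos(φ) = Re(Z)/|Z| = 42.5/4015.4 = 0.01058.
Step 5 — Type: Im(Z) = 4015 ⇒ lagging (phase φ = 89.4°).

PF = 0.01058 (lagging, φ = 89.4°)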